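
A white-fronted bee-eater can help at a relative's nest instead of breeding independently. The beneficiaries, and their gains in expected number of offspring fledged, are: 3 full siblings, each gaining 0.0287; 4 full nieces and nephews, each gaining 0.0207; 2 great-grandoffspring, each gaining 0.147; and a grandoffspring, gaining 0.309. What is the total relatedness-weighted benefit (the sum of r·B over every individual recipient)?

0.17775

r to a full sibling = 1/2 (full sibs share both parents — two paths of length 2: r = 2·(1/2)^2 = 1/2).
r to a full niece or nephew = 0.25 (full aunt/uncle↔niece/nephew: two paths of length 3 through the shared grandparent pair: r = 2·(1/2)^3 = 1/4).
r to a great-grandoffspring = 0.125 (three parent–offspring links: r = (1/2)^3 = 1/8).
r to a grandoffspring = 0.25 (two parent–offspring links: r = (1/2)^2 = 1/4).
Summing one r·B term per recipient: 3·0.5·0.0287 + 4·0.25·0.0207 + 2·0.125·0.147 + 1·0.25·0.309 = 0.17775.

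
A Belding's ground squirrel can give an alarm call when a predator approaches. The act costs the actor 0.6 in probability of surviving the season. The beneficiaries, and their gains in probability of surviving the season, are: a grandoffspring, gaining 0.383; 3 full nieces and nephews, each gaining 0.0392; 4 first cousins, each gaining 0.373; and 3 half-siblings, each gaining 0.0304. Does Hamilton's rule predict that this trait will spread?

No

Hamilton's rule: the trait is favored when the sum of r·B over every recipient exceeds the actor's cost C.
r to a grandoffspring = 1/4 (two parent–offspring links: r = (1/2)^2 = 1/4).
r to a full niece or nephew = 0.25 (full aunt/uncle↔niece/nephew: two paths of length 3 through the shared grandparent pair: r = 2·(1/2)^3 = 1/4).
r to a first cousin = 0.125 (first cousins share one grandparent pair — two paths of length 4: r = 2·(1/2)^4 = 1/8).
r to a half-sibling = 1/4 (half-sibs share one parent — one path of length 2: r = (1/2)^2 = 1/4).
Summing one r·B term per recipient: 1·0.25·0.383 + 3·0.25·0.0392 + 4·0.125·0.373 + 3·0.25·0.0304 = 0.33445.
0.33445 < 0.6: the indirect benefit is less than the cost.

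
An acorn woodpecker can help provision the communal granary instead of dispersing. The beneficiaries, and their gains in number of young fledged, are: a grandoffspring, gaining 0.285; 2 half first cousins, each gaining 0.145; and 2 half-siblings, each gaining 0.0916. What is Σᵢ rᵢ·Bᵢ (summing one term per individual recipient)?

r to a grandoffspring = 0.25 (two parent–offspring links: r = (1/2)^2 = 1/4).
r to a half first cousin = 0.0625 (half first cousins share one grandparent — one path of length 4: r = (1/2)^4 = 1/16).
r to a half-sibling = 0.25 (half-sibs share one parent — one path of length 2: r = (1/2)^2 = 1/4).
Summing one r·B term per recipient: 1·0.25·0.285 + 2·0.0625·0.145 + 2·0.25·0.0916 = 0.135175.

0.135175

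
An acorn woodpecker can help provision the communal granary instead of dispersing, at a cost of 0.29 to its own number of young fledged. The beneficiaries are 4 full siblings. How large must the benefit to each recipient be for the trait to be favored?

0.145

r to a full sibling = 0.5 (full sibs share both parents — two paths of length 2: r = 2·(1/2)^2 = 1/2).
Hamilton's rule with n recipients of equal r: n·r·B > C, so B > C/(n·r) = 0.29/(4·0.5) = 0.145.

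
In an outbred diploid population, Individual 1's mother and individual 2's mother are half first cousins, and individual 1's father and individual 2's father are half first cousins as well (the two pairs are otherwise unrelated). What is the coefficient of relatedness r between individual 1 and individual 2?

0.03125

With two independent routes of shared ancestry, r is the sum of the two contributions.
Individual 1 and individual 2 are related in two ways: half second cousins through their mothers (r = 1/64) and half second cousins through their fathers (r = 1/64).
r = 1/64 + 1/64 = 1/32 = 0.03125.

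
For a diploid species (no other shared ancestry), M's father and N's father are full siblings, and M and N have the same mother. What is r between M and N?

0.375

Relatedness sums over independent paths through distinct common ancestors.
M and N are related in two ways: first cousins through their fathers (r = 1/8) and half-sibs through their shared mother (r = 1/4).
r = 1/8 + 1/4 = 3/8 = 0.375.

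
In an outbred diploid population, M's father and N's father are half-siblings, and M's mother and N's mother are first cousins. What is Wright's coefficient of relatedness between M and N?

With two independent routes of shared ancestry, r is the sum of the two contributions.
M and N are related in two ways: half first cousins through their fathers (r = 1/16) and second cousins through their mothers (r = 1/32).
r = 1/16 + 1/32 = 3/32 = 0.09375.

0.09375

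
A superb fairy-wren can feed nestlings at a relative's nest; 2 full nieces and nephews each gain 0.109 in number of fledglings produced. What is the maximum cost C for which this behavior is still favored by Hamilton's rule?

0.0545

r to a full niece or nephew = 1/4 (full aunt/uncle↔niece/nephew: two paths of length 3 through the shared grandparent pair: r = 2·(1/2)^3 = 1/4).
Hamilton's rule: n·r·B > C, so the trait is favored while C < n·r·B = 2·0.25·0.109 = 0.0545.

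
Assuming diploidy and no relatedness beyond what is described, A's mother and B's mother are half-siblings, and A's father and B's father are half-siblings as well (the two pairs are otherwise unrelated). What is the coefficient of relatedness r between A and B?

Independent pedigree routes through distinct common ancestors add.
A and B are related in two ways: half first cousins through their mothers (r = 1/16) and half first cousins through their fathers (r = 1/16).
r = 1/16 + 1/16 = 1/8 = 0.125.

0.125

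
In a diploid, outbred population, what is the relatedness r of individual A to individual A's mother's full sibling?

0.25

Each parent–offspring link contributes a factor of 1/2, and independent paths through distinct common ancestors add.
Full aunt/uncle↔niece/nephew: two paths of length 3 through the shared grandparent pair: r = 2·(1/2)^3 = 1/4.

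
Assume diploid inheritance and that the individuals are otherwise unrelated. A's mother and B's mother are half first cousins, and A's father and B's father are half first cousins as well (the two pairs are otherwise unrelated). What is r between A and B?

Independent pedigree routes through distinct common ancestors add.
A and B are related in two ways: half second cousins through their mothers (r = 1/64) and half second cousins through their fathers (r = 1/64).
r = 1/64 + 1/64 = 1/32 = 0.03125.

0.03125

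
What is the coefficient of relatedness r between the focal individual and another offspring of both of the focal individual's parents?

0.5

Each parent–offspring link contributes a factor of 1/2, and independent paths through distinct common ancestors add.
Full sibs share both parents — two paths of length 2: r = 2·(1/2)^2 = 1/2.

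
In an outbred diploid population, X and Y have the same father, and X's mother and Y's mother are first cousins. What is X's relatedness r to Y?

Wright's path rule: contributions from independent ancestry routes add.
X and Y are related in two ways: half-sibs through their shared father (r = 1/4) and second cousins through their mothers (r = 1/32).
r = 1/4 + 1/32 = 0.28125.

0.28125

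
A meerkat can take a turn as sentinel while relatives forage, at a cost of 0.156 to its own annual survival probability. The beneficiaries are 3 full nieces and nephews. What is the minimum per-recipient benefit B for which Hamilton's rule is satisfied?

0.208

r to a full niece or nephew = 1/4 (full aunt/uncle↔niece/nephew: two paths of length 3 through the shared grandparent pair: r = 2·(1/2)^3 = 1/4).
Hamilton's rule with n recipients of equal r: n·r·B > C, so B > C/(n·r) = 0.156/(3·0.25) = 0.208.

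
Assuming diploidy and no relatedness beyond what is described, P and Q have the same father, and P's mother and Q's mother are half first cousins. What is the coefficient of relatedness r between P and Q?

With two independent routes of shared ancestry, r is the sum of the two contributions.
P and Q are related in two ways: half-sibs through their shared father (r = 1/4) and half second cousins through their mothers (r = 1/64).
r = 1/4 + 1/64 = 0.265625.

0.265625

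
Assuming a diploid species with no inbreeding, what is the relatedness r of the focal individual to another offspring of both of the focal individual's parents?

Each parent–offspring link contributes a factor of 1/2, and independent paths through distinct common ancestors add.
Full sibs share both parents — two paths of length 2: r = 2·(1/2)^2 = 1/2.

0.5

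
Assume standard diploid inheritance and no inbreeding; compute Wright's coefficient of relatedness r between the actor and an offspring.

0.5

One parent–offspring link: r = (1/2)^1 = 1/2.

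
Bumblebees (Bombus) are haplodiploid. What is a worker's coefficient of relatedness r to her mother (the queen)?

One meiotic link between diploid queen and diploid daughter: r = 1/2.

0.5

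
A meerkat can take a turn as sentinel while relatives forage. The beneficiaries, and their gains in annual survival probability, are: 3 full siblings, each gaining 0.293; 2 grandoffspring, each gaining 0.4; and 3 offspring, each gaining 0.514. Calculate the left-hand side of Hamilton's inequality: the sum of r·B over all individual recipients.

r to a full sibling = 0.5 (full sibs share both parents — two paths of length 2: r = 2·(1/2)^2 = 1/2).
r to a grandoffspring = 0.25 (two parent–offspring links: r = (1/2)^2 = 1/4).
r to an offspring = 0.5 (one parent–offspring link: r = (1/2)^1 = 1/2).
Summing one r·B term per recipient: 3·0.5·0.293 + 2·0.25·0.4 + 3·0.5·0.514 = 1.4105.

1.4105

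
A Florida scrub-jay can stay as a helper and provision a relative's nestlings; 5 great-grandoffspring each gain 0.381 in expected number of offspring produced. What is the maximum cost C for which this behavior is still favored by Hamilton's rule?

0.238125

r to a great-grandoffspring = 0.125 (three parent–offspring links: r = (1/2)^3 = 1/8).
Hamilton's rule: n·r·B > C, so the trait is favored while C < n·r·B = 5·0.125·0.381 = 0.238125.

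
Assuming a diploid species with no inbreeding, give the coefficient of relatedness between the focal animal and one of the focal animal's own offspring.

Each parent–offspring link contributes a factor of 1/2, and independent paths through distinct common ancestors add.
One parent–offspring link: r = (1/2)^1 = 1/2.

0.5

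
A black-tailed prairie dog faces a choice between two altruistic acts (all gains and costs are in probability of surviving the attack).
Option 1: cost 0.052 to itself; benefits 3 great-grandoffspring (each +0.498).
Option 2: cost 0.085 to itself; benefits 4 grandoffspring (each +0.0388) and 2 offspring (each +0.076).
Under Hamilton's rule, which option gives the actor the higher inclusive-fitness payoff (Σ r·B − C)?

Option 1: r to a great-grandoffspring = 0.125.
Option 1: Σ r·B − C = (3·0.125·0.498) − 0.052 = 0.13475.
Option 2: r to a grandoffspring = 0.25.
Option 2: r to an offspring = 0.5.
Option 2: Σ r·B − C = (4·0.25·0.0388 + 2·0.5·0.076) − 0.085 = 0.0298.
Option 1 has the higher net inclusive-fitness payoff.

Option 1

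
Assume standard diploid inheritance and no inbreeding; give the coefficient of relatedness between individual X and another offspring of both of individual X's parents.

0.5

Each parent–offspring link contributes a factor of 1/2, and independent paths through distinct common ancestors add.
Full sibs share both parents — two paths of length 2: r = 2·(1/2)^2 = 1/2.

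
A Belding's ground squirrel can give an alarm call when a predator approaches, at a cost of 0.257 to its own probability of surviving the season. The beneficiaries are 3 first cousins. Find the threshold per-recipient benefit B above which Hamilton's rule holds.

r to a first cousin = 1/8 (first cousins share one grandparent pair — two paths of length 4: r = 2·(1/2)^4 = 1/8).
Hamilton's rule with n recipients of equal r: n·r·B > C, so B > C/(n·r) = 0.257/(3·0.125) = 0.6853.

0.6853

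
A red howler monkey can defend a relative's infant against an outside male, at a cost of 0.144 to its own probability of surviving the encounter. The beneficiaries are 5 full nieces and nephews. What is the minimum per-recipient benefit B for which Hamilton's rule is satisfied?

0.1152

r to a full niece or nephew = 0.25 (full aunt/uncle↔niece/nephew: two paths of length 3 through the shared grandparent pair: r = 2·(1/2)^3 = 1/4).
Hamilton's rule with n recipients of equal r: n·r·B > C, so B > C/(n·r) = 0.144/(5·0.25) = 0.1152.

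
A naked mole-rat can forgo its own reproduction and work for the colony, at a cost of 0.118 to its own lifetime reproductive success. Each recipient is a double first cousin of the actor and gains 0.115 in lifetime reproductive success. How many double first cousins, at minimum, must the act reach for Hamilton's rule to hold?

5

r to a double first cousin = 0.25 (double first cousins share both grandparent pairs — four paths of length 4: r = 4·(1/2)^4 = 1/4).
Hamilton's rule: n·r·B > C  ⇒  n > C/(r·B) = 0.118/(0.25·0.115) = 4.104.
The smallest integer exceeding 4.104 is 5.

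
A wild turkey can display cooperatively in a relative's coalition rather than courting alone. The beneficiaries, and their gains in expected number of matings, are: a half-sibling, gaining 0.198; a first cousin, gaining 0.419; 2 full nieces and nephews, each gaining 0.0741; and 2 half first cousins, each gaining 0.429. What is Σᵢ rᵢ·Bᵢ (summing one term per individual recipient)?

r to a half-sibling = 0.25 (half-sibs share one parent — one path of length 2: r = (1/2)^2 = 1/4).
r to a first cousin = 1/8 (first cousins share one grandparent pair — two paths of length 4: r = 2·(1/2)^4 = 1/8).
r to a full niece or nephew = 0.25 (full aunt/uncle↔niece/nephew: two paths of length 3 through the shared grandparent pair: r = 2·(1/2)^3 = 1/4).
r to a half first cousin = 1/16 (half first cousins share one grandparent — one path of length 4: r = (1/2)^4 = 1/16).
Summing one r·B term per recipient: 1·0.25·0.198 + 1·0.125·0.419 + 2·0.25·0.0741 + 2·0.0625·0.429 = 0.19255.

0.19255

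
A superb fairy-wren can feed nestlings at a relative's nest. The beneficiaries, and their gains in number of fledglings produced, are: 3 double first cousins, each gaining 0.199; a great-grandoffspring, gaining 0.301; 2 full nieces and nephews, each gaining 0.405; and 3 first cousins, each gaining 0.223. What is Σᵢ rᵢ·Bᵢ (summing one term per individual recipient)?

r to a double first cousin = 0.25 (double first cousins share both grandparent pairs — four paths of length 4: r = 4·(1/2)^4 = 1/4).
r to a great-grandoffspring = 1/8 (three parent–offspring links: r = (1/2)^3 = 1/8).
r to a full niece or nephew = 1/4 (full aunt/uncle↔niece/nephew: two paths of length 3 through the shared grandparent pair: r = 2·(1/2)^3 = 1/4).
r to a first cousin = 0.125 (first cousins share one grandparent pair — two paths of length 4: r = 2·(1/2)^4 = 1/8).
Summing one r·B term per recipient: 3·0.25·0.199 + 1·0.125·0.301 + 2·0.25·0.405 + 3·0.125·0.223 = 0.473.

0.473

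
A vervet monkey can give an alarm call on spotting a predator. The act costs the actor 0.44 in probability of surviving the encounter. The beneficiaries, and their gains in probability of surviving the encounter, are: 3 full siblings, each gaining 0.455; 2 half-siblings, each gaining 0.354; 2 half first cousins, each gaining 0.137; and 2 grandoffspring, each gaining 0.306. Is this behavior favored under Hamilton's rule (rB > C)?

Yes

Hamilton's rule: the trait is favored when the sum of r·B over every recipient exceeds the actor's cost C.
r to a full sibling = 1/2 (full sibs share both parents — two paths of length 2: r = 2·(1/2)^2 = 1/2).
r to a half-sibling = 1/4 (half-sibs share one parent — one path of length 2: r = (1/2)^2 = 1/4).
r to a half first cousin = 1/16 (half first cousins share one grandparent — one path of length 4: r = (1/2)^4 = 1/16).
r to a grandoffspring = 1/4 (two parent–offspring links: r = (1/2)^2 = 1/4).
Summing one r·B term per recipient: 3·0.5·0.455 + 2·0.25·0.354 + 2·0.0625·0.137 + 2·0.25·0.306 = 1.029625.
1.029625 > 0.44: the indirect benefit exceeds the cost.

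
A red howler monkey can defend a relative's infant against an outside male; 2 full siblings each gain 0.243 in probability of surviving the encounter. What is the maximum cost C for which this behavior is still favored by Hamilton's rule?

0.243

r to a full sibling = 1/2 (full sibs share both parents — two paths of length 2: r = 2·(1/2)^2 = 1/2).
Hamilton's rule: n·r·B > C, so the trait is favored while C < n·r·B = 2·0.5·0.243 = 0.243.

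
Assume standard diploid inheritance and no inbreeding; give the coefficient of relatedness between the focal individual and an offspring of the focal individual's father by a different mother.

0.25

Each parent–offspring link contributes a factor of 1/2, and independent paths through distinct common ancestors add.
Half-sibs share one parent — one path of length 2: r = (1/2)^2 = 1/4.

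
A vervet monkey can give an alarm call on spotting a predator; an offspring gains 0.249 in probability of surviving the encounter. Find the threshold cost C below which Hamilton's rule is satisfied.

0.1245

r to an offspring = 0.5 (one parent–offspring link: r = (1/2)^1 = 1/2).
Hamilton's rule: n·r·B > C, so the trait is favored while C < n·r·B = 1·0.5·0.249 = 0.1245.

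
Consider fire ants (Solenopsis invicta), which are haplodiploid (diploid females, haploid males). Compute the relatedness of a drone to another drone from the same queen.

Haploid brothers each carry a random half of the queen's diploid genome, so on average they share half: r = 1/2.

0.5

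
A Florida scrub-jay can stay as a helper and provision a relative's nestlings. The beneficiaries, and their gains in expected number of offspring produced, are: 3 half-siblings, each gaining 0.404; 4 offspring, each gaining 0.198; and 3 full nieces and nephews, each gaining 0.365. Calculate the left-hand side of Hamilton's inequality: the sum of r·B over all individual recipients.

0.97275

r to a half-sibling = 1/4 (half-sibs share one parent — one path of length 2: r = (1/2)^2 = 1/4).
r to an offspring = 1/2 (one parent–offspring link: r = (1/2)^1 = 1/2).
r to a full niece or nephew = 0.25 (full aunt/uncle↔niece/nephew: two paths of length 3 through the shared grandparent pair: r = 2·(1/2)^3 = 1/4).
Summing one r·B term per recipient: 3·0.25·0.404 + 4·0.5·0.198 + 3·0.25·0.365 = 0.97275.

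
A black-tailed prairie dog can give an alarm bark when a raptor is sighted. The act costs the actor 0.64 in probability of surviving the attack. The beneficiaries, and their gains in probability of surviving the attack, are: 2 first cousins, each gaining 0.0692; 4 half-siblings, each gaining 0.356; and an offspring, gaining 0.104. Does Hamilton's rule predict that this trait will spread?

Hamilton's rule: the trait is favored when the sum of r·B over every recipient exceeds the actor's cost C.
r to a first cousin = 0.125 (first cousins share one grandparent pair — two paths of length 4: r = 2·(1/2)^4 = 1/8).
r to a half-sibling = 1/4 (half-sibs share one parent — one path of length 2: r = (1/2)^2 = 1/4).
r to an offspring = 1/2 (one parent–offspring link: r = (1/2)^1 = 1/2).
Summing one r·B term per recipient: 2·0.125·0.0692 + 4·0.25·0.356 + 1·0.5·0.104 = 0.4253.
0.4253 < 0.64: the indirect benefit is less than the cost.

No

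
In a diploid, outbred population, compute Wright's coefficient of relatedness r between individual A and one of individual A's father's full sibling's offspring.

0.125

Each parent–offspring link contributes a factor of 1/2, and independent paths through distinct common ancestors add.
First cousins share one grandparent pair — two paths of length 4: r = 2·(1/2)^4 = 1/8.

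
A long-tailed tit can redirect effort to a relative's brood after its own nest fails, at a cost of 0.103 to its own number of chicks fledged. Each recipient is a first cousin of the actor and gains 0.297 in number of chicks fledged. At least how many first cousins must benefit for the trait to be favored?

r to a first cousin = 0.125 (first cousins share one grandparent pair — two paths of length 4: r = 2·(1/2)^4 = 1/8).
Hamilton's rule: n·r·B > C  ⇒  n > C/(r·B) = 0.103/(0.125·0.297) = 2.774.
The smallest integer exceeding 2.774 is 3.

3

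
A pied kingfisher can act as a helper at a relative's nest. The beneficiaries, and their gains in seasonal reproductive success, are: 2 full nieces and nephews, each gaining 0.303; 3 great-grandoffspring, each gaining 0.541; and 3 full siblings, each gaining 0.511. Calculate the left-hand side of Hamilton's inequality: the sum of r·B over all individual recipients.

1.120875

r to a full niece or nephew = 0.25 (full aunt/uncle↔niece/nephew: two paths of length 3 through the shared grandparent pair: r = 2·(1/2)^3 = 1/4).
r to a great-grandoffspring = 1/8 (three parent–offspring links: r = (1/2)^3 = 1/8).
r to a full sibling = 1/2 (full sibs share both parents — two paths of length 2: r = 2·(1/2)^2 = 1/2).
Summing one r·B term per recipient: 2·0.25·0.303 + 3·0.125·0.541 + 3·0.5·0.511 = 1.120875.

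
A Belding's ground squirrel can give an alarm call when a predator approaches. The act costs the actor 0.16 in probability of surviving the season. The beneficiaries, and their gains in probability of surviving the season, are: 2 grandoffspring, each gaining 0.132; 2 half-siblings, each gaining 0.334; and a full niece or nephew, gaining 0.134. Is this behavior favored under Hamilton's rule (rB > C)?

Hamilton's rule: the trait is favored when the sum of r·B over every recipient exceeds the actor's cost C.
r to a grandoffspring = 1/4 (two parent–offspring links: r = (1/2)^2 = 1/4).
r to a half-sibling = 1/4 (half-sibs share one parent — one path of length 2: r = (1/2)^2 = 1/4).
r to a full niece or nephew = 1/4 (full aunt/uncle↔niece/nephew: two paths of length 3 through the shared grandparent pair: r = 2·(1/2)^3 = 1/4).
Summing one r·B term per recipient: 2·0.25·0.132 + 2·0.25·0.334 + 1·0.25·0.134 = 0.2665.
0.2665 > 0.16: the indirect benefit exceeds the cost.

Yes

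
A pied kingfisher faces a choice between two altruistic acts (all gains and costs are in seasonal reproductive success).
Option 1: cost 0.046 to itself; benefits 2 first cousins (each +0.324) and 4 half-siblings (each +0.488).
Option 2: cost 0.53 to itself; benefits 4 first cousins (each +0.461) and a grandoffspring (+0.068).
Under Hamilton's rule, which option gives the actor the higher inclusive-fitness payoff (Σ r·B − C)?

Option 1

Option 1: r to a first cousin = 0.125.
Option 1: r to a half-sibling = 0.25.
Option 1: Σ r·B − C = (2·0.125·0.324 + 4·0.25·0.488) − 0.046 = 0.523.
Option 2: r to a first cousin = 0.125.
Option 2: r to a grandoffspring = 0.25.
Option 2: Σ r·B − C = (4·0.125·0.461 + 1·0.25·0.068) − 0.53 = -0.2825.
Option 1 has the higher net inclusive-fitness payoff.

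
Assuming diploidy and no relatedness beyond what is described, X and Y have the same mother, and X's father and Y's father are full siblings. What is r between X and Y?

With two independent routes of shared ancestry, r is the sum of the two contributions.
X and Y are related in two ways: half-sibs through their shared mother (r = 1/4) and first cousins through their fathers (r = 1/8).
r = 1/4 + 1/8 = 0.375.

0.375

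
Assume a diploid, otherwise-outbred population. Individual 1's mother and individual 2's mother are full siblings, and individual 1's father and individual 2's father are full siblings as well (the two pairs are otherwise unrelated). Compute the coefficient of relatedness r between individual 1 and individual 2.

Relatedness sums over independent paths through distinct common ancestors.
Individual 1 and individual 2 are related in two ways: first cousins through their mothers (r = 1/8) and first cousins through their fathers (r = 1/8) — i.e. double first cousins.
r = 1/8 + 1/8 = 0.25.

0.25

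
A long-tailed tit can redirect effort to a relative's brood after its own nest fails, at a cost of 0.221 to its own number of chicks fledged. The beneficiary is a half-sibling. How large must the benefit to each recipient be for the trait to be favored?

r to a half-sibling = 0.25 (half-sibs share one parent — one path of length 2: r = (1/2)^2 = 1/4).
Hamilton's rule with n recipients of equal r: n·r·B > C, so B > C/(n·r) = 0.221/(1·0.25) = 0.884.

0.884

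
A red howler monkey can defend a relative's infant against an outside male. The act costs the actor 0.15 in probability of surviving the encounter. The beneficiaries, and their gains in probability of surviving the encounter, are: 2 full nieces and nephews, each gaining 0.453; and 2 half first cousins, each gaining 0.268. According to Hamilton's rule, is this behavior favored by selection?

Hamilton's rule: the trait is favored when the sum of r·B over every recipient exceeds the actor's cost C.
r to a full niece or nephew = 0.25 (full aunt/uncle↔niece/nephew: two paths of length 3 through the shared grandparent pair: r = 2·(1/2)^3 = 1/4).
r to a half first cousin = 1/16 (half first cousins share one grandparent — one path of length 4: r = (1/2)^4 = 1/16).
Summing one r·B term per recipient: 2·0.25·0.453 + 2·0.0625·0.268 = 0.26.
0.26 > 0.15: the indirect benefit exceeds the cost.

Yes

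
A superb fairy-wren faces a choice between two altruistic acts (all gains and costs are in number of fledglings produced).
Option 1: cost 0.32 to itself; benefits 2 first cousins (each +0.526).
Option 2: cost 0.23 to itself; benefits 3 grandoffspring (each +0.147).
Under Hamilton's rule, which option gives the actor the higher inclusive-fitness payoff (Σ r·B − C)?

Option 1: r to a first cousin = 0.125.
Option 1: Σ r·B − C = (2·0.125·0.526) − 0.32 = -0.1885.
Option 2: r to a grandoffspring = 0.25.
Option 2: Σ r·B − C = (3·0.25·0.147) − 0.23 = -0.11975.
Option 2 has the higher net inclusive-fitness payoff.

Option 2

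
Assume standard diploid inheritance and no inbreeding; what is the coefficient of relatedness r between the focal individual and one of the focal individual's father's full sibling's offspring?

0.125

Each parent–offspring link contributes a factor of 1/2, and independent paths through distinct common ancestors add.
First cousins share one grandparent pair — two paths of length 4: r = 2·(1/2)^4 = 1/8.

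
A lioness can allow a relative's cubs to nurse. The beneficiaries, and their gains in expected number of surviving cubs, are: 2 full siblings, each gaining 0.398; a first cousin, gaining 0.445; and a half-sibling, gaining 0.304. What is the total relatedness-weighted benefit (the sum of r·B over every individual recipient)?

r to a full sibling = 0.5 (full sibs share both parents — two paths of length 2: r = 2·(1/2)^2 = 1/2).
r to a first cousin = 0.125 (first cousins share one grandparent pair — two paths of length 4: r = 2·(1/2)^4 = 1/8).
r to a half-sibling = 0.25 (half-sibs share one parent — one path of length 2: r = (1/2)^2 = 1/4).
Summing one r·B term per recipient: 2·0.5·0.398 + 1·0.125·0.445 + 1·0.25·0.304 = 0.529625.

0.529625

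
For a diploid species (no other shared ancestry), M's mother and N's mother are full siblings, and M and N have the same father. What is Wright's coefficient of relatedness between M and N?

Wright's path rule: contributions from independent ancestry routes add.
M and N are related in two ways: first cousins through their mothers (r = 1/8) and half-sibs through their shared father (r = 1/4).
r = 1/8 + 1/4 = 3/8 = 0.375.

0.375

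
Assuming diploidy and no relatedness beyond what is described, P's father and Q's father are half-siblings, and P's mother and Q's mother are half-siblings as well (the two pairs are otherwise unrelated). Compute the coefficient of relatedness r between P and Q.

With two independent routes of shared ancestry, r is the sum of the two contributions.
P and Q are related in two ways: half first cousins through their fathers (r = 1/16) and half first cousins through their mothers (r = 1/16).
r = 1/16 + 1/16 = 1/8 = 0.125.

0.125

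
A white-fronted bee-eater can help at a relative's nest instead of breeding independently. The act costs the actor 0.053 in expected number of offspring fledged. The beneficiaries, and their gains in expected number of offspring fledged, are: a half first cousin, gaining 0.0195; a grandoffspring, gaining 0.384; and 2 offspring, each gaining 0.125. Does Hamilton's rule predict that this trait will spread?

Hamilton's rule: the trait is favored when the sum of r·B over every recipient exceeds the actor's cost C.
r to a half first cousin = 0.0625 (half first cousins share one grandparent — one path of length 4: r = (1/2)^4 = 1/16).
r to a grandoffspring = 0.25 (two parent–offspring links: r = (1/2)^2 = 1/4).
r to an offspring = 0.5 (one parent–offspring link: r = (1/2)^1 = 1/2).
Summing one r·B term per recipient: 1·0.0625·0.0195 + 1·0.25·0.384 + 2·0.5·0.125 = 0.22221875.
0.22221875 > 0.053: the indirect benefit exceeds the cost.

Yes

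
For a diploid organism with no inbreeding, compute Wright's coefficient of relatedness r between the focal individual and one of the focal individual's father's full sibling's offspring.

0.125

Each parent–offspring link contributes a factor of 1/2, and independent paths through distinct common ancestors add.
First cousins share one grandparent pair — two paths of length 4: r = 2·(1/2)^4 = 1/8.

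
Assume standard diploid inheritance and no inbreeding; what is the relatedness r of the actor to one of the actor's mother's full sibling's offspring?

Each parent–offspring link contributes a factor of 1/2, and independent paths through distinct common ancestors add.
First cousins share one grandparent pair — two paths of length 4: r = 2·(1/2)^4 = 1/8.

0.125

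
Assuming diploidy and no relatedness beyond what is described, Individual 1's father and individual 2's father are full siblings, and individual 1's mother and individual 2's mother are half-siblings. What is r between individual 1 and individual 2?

0.1875

With two independent routes of shared ancestry, r is the sum of the two contributions.
Individual 1 and individual 2 are related in two ways: first cousins through their fathers (r = 1/8) and half first cousins through their mothers (r = 1/16).
r = 1/8 + 1/16 = 3/16 = 0.1875.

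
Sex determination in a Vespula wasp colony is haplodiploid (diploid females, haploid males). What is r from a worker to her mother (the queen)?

0.5

One meiotic link between diploid queen and diploid daughter: r = 1/2.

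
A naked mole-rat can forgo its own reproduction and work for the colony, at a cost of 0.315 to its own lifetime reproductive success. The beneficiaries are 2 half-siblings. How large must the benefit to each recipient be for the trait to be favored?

r to a half-sibling = 0.25 (half-sibs share one parent — one path of length 2: r = (1/2)^2 = 1/4).
Hamilton's rule with n recipients of equal r: n·r·B > C, so B > C/(n·r) = 0.315/(2·0.25) = 0.63.

0.63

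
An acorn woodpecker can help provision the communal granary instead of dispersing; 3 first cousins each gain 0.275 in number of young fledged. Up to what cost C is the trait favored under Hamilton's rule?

0.103125

r to a first cousin = 1/8 (first cousins share one grandparent pair — two paths of length 4: r = 2·(1/2)^4 = 1/8).
Hamilton's rule: n·r·B > C, so the trait is favored while C < n·r·B = 3·0.125·0.275 = 0.103125.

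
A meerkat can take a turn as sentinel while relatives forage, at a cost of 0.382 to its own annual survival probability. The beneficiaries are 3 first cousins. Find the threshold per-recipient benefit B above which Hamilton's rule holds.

r to a first cousin = 1/8 (first cousins share one grandparent pair — two paths of length 4: r = 2·(1/2)^4 = 1/8).
Hamilton's rule with n recipients of equal r: n·r·B > C, so B > C/(n·r) = 0.382/(3·0.125) = 1.0187.

1.0187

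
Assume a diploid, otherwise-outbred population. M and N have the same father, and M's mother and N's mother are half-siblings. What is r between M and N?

0.3125

Independent pedigree routes through distinct common ancestors add.
M and N are related in two ways: half-sibs through their shared father (r = 1/4) and half first cousins through their mothers (r = 1/16).
r = 1/4 + 1/16 = 5/16 = 0.3125.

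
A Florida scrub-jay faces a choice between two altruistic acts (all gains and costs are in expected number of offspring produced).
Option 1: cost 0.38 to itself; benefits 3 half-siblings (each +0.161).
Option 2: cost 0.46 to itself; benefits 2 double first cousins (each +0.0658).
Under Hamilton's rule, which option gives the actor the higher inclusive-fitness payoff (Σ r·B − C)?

Option 1

Option 1: r to a half-sibling = 0.25.
Option 1: Σ r·B − C = (3·0.25·0.161) − 0.38 = -0.25925.
Option 2: r to a double first cousin = 0.25.
Option 2: Σ r·B − C = (2·0.25·0.0658) − 0.46 = -0.4271.
Option 1 has the higher net inclusive-fitness payoff.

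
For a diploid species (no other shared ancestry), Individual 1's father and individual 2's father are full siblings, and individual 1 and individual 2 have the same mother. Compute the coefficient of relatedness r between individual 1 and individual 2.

0.375

With two independent routes of shared ancestry, r is the sum of the two contributions.
Individual 1 and individual 2 are related in two ways: first cousins through their fathers (r = 1/8) and half-sibs through their shared mother (r = 1/4).
r = 1/8 + 1/4 = 0.375.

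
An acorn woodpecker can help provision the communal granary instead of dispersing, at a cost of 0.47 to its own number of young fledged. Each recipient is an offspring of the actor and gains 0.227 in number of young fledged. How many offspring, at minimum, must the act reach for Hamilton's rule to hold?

r to an offspring = 0.5 (one parent–offspring link: r = (1/2)^1 = 1/2).
Hamilton's rule: n·r·B > C  ⇒  n > C/(r·B) = 0.47/(0.5·0.227) = 4.141.
The smallest integer exceeding 4.141 is 5.

5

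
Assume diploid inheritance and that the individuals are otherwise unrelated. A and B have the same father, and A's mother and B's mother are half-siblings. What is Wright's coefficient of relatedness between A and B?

0.3125

Independent pedigree routes through distinct common ancestors add.
A and B are related in two ways: half-sibs through their shared father (r = 1/4) and half first cousins through their mothers (r = 1/16).
r = 1/4 + 1/16 = 5/16 = 0.3125.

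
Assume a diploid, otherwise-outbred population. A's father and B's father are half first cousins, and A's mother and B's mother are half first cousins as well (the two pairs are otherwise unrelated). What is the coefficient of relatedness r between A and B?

0.03125

With two independent routes of shared ancestry, r is the sum of the two contributions.
A and B are related in two ways: half second cousins through their fathers (r = 1/64) and half second cousins through their mothers (r = 1/64).
r = 1/64 + 1/64 = 0.03125.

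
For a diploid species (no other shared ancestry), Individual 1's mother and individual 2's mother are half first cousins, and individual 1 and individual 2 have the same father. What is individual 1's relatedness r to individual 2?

0.265625

With two independent routes of shared ancestry, r is the sum of the two contributions.
Individual 1 and individual 2 are related in two ways: half second cousins through their mothers (r = 1/64) and half-sibs through their shared father (r = 1/4).
r = 1/64 + 1/4 = 0.265625.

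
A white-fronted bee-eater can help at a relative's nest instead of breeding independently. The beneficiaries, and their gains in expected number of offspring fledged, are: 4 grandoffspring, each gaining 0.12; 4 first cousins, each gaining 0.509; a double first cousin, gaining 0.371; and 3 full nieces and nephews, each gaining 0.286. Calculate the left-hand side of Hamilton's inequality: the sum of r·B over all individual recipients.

0.68175

r to a grandoffspring = 1/4 (two parent–offspring links: r = (1/2)^2 = 1/4).
r to a first cousin = 1/8 (first cousins share one grandparent pair — two paths of length 4: r = 2·(1/2)^4 = 1/8).
r to a double first cousin = 1/4 (double first cousins share both grandparent pairs — four paths of length 4: r = 4·(1/2)^4 = 1/4).
r to a full niece or nephew = 0.25 (full aunt/uncle↔niece/nephew: two paths of length 3 through the shared grandparent pair: r = 2·(1/2)^3 = 1/4).
Summing one r·B term per recipient: 4·0.25·0.12 + 4·0.125·0.509 + 1·0.25·0.371 + 3·0.25·0.286 = 0.68175.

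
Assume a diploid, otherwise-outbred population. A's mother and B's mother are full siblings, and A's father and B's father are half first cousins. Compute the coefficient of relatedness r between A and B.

0.140625

Wright's path rule: contributions from independent ancestry routes add.
A and B are related in two ways: first cousins through their mothers (r = 1/8) and half second cousins through their fathers (r = 1/64).
r = 1/8 + 1/64 = 9/64 = 0.140625.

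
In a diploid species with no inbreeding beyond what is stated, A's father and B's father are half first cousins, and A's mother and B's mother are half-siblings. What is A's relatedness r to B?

With two independent routes of shared ancestry, r is the sum of the two contributions.
A and B are related in two ways: half second cousins through their fathers (r = 1/64) and half first cousins through their mothers (r = 1/16).
r = 1/64 + 1/16 = 0.078125.

0.078125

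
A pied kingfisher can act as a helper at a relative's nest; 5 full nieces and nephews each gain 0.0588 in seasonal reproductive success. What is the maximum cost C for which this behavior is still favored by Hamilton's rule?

r to a full niece or nephew = 0.25 (full aunt/uncle↔niece/nephew: two paths of length 3 through the shared grandparent pair: r = 2·(1/2)^3 = 1/4).
Hamilton's rule: n·r·B > C, so the trait is favored while C < n·r·B = 5·0.25·0.0588 = 0.0735.

0.0735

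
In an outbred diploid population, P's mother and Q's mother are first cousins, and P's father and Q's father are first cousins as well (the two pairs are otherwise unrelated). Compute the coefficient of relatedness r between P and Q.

0.0625

With two independent routes of shared ancestry, r is the sum of the two contributions.
P and Q are related in two ways: second cousins through their mothers (r = 1/32) and second cousins through their fathers (r = 1/32).
r = 1/32 + 1/32 = 0.0625.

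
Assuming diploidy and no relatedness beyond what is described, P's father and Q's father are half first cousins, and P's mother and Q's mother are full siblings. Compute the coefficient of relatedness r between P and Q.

0.140625

Relatedness sums over independent paths through distinct common ancestors.
P and Q are related in two ways: half second cousins through their fathers (r = 1/64) and first cousins through their mothers (r = 1/8).
r = 1/64 + 1/8 = 9/64 = 0.140625.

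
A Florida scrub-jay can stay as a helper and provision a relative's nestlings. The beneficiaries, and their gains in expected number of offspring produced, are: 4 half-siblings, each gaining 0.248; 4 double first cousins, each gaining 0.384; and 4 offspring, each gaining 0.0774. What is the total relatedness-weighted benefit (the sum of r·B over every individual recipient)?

0.7868

r to a half-sibling = 0.25 (half-sibs share one parent — one path of length 2: r = (1/2)^2 = 1/4).
r to a double first cousin = 1/4 (double first cousins share both grandparent pairs — four paths of length 4: r = 4·(1/2)^4 = 1/4).
r to an offspring = 1/2 (one parent–offspring link: r = (1/2)^1 = 1/2).
Summing one r·B term per recipient: 4·0.25·0.248 + 4·0.25·0.384 + 4·0.5·0.0774 = 0.7868.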